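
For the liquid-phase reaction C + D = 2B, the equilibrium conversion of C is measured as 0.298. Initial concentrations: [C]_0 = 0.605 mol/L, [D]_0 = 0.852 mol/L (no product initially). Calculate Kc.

Let X = conversion of C.
Concentrations: [C] = 0.605 − 0.605X; [D] = 0.852 − 0.605X; [B] = 1.21X.
At X = 0.298: [C] = 0.425, [D] = 0.672, [B] = 0.361.
Kc = [B]^2 / ([C] [D]) = 0.456.

Kc = 0.456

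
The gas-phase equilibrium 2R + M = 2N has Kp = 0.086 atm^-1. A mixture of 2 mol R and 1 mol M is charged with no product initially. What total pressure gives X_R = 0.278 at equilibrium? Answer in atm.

P = 6.5 atm

Basis: 2 mol R initially; let X = conversion of R. Extent ξ = X.
Species balance: n_R = 2 − 2X; n_M = 1 − X; n_N = 2X.
Summing: n_T = 3 − X.
Kp = p_N^2 / (p_R^2 p_M) with p_i = (n_i/n_T)·P.
At X = 0.278: the mole-fraction product g(X) = Π y_i^ν_i = 0.5589. Since Kp = g(X)·P^{-1}, P = (g/Kp)^(1/1) = (0.5589/0.086)^(1/1) = 6.5 atm.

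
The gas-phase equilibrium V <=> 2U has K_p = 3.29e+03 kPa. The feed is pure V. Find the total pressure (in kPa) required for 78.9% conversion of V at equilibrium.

Basis: 1 mol V initially; let X = conversion of V. Extent ξ = X.
Mole table: n_V = 1 − X; n_U = 2X.
Summing: n_T = 1 + X.
K_p = p_U^2 / (p_V) with p_i = (n_i/n_T)·P.
At X = 0.789: the mole-fraction product g(X) = Π y_i^ν_i = 6.597. Since K_p = g(X)·P^{1}, P = (K_p/g)^(1/1) = (3.29e+03/6.597)^(1/1) = 499 kPa.

P = 499 kPa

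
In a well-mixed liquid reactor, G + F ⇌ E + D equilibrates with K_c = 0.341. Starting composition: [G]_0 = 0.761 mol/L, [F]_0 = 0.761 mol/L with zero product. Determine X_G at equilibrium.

X = 0.369

Let X = conversion of G; extent ξ = 0.761·X mol/L.
Concentrations: [G] = 0.761 − 0.761X; [F] = 0.761 − 0.761X; [E] = 0.761X; [D] = 0.761X.
K_c = [E] [D] / ([G] [F]).
Solving K_c = 0.341 for X ∈ (0,1): X = 0.369.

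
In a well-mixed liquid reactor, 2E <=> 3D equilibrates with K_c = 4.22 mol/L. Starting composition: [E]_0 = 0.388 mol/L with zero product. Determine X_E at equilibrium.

Let X = conversion of E; extent ξ = 0.388X/2 mol/L.
Concentrations: [E] = 0.388 − 0.388X; [D] = 0.582X.
K_c = [D]^3 / ([E]^2).
Equating to 4.22 mol/L: the physical root is X = 0.685.

X = 0.685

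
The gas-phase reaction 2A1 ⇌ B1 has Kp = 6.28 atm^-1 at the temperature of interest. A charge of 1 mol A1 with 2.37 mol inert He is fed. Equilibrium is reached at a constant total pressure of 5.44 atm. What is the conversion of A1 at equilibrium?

Let X = conversion of A1 (basis 1 mol A1); extent of reaction ξ = 0.5X.
Species balance: n_A1 = 1 − X; n_B1 = 0.5X; n_I = 2.37 (inert).
Summing: n_T = 3.37 − 0.5X.
y_i = n_i/n_T, p_i = y_i·P. Kp = p_B1 / (p_A1^2).
Setting this equal to 6.28 atm^-1 and taking the physical root (0 < X < 1) gives X = 0.812.

X = 0.812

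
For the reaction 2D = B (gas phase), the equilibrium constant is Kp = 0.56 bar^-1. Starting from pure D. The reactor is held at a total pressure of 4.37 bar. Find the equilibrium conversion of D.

Let X = conversion of D (basis 1 mol D); extent of reaction ξ = 0.5X.
Moles: n_D = 1 − X; n_B = 0.5X.
Total moles n_T = 1 − 0.5X.
Mole fractions y_i = n_i/n_T; Kp = p_B / (p_D^2) with p_i = y_i·P.
This yields a degree-2 equation in X; solving on (0,1), X = 0.696.

X = 0.696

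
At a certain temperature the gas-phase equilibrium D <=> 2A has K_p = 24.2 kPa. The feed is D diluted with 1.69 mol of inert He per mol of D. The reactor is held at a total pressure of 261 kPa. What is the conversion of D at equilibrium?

X = 0.228

Basis: 1 mol D initially; let X = conversion of D. Extent ξ = X.
Species balance: n_D = 1 − X; n_A = 2X; n_I = 1.69 (inert).
n_T = Σnᵢ = 2.69 + X.
Mole fractions y_i = n_i/n_T; K_p = p_A^2 / (p_D) with p_i = y_i·P.
Substituting and setting equal to 24.2 kPa gives a polynomial in X; the root in (0,1) is X = 0.228.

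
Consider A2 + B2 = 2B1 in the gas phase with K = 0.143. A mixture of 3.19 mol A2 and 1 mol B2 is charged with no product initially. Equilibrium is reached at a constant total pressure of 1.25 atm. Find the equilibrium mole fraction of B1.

Basis: 1 mol B2 initially; let X = conversion of B2. Extent ξ = X.
Species balance: n_A2 = 3.19 − X; n_B2 = 1 − X; n_B1 = 2X.
n_T stays at 4.19 (no change in mole number).
Mole fractions y_i = n_i/n_T; K = p_B1^2 / (p_A2 p_B2) with p_i = y_i·P.
Setting this equal to 0.143 and taking the physical root (0 < X < 1) gives X = 0.275.
Then n_B1 = 0.55, n_T = 4.19, so y_B1 = 0.131.

y_B1 = 0.131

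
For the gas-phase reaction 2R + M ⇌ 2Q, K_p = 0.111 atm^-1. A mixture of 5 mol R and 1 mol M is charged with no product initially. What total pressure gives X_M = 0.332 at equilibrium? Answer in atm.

Take 1 mol M as basis and let X be its fractional conversion, so ξ = X.
Mole table: n_R = 5 − 2X; n_M = 1 − X; n_Q = 2X.
n_T = Σnᵢ = 6 − X.
K_p = p_Q^2 / (p_R^2 p_M) with p_i = (n_i/n_T)·P.
At X = 0.332: the mole-fraction product g(X) = Π y_i^ν_i = 0.199. Since K_p = g(X)·P^{-1}, P = (g/K_p)^(1/1) = (0.199/0.111)^(1/1) = 1.79 atm.

P = 1.79 atm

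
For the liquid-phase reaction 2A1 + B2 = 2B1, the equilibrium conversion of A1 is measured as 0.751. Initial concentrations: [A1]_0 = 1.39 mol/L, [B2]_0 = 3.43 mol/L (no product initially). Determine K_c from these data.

K_c = 3.13 L/mol

Let X = conversion of A1.
Concentrations: [A1] = 1.39 − 1.39X; [B2] = 3.43 − 0.695X; [B1] = 1.39X.
At X = 0.751: [A1] = 0.346, [B2] = 2.91, [B1] = 1.04.
K_c = [B1]^2 / ([A1]^2 [B2]) = 3.13 L/mol.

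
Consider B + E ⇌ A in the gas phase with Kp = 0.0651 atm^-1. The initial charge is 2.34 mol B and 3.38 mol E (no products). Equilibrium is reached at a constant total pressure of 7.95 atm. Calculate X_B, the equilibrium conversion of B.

X = 0.222

Take 2.34 mol B as basis and let X be its fractional conversion, so ξ = 2.34X.
At extent ξ: n_B = 2.34 − 2.34X; n_E = 3.38 − 2.34X; n_A = 2.34X.
n_T = Σnᵢ = 5.72 − 2.34X.
y_i = n_i/n_T, p_i = y_i·P. Kp = p_A / (p_B p_E).
Equating to 0.0651 atm^-1 and solving on 0 < X < 1: X = 0.222.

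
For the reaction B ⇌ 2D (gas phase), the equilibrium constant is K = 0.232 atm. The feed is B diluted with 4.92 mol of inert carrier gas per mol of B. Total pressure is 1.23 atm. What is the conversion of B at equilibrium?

Let X = conversion of B (basis 1 mol B); extent of reaction ξ = X.
At extent ξ: n_B = 1 − X; n_D = 2X; n_I = 4.92 (inert).
Total moles n_T = 5.92 + X.
y_i = n_i/n_T, p_i = y_i·P. K = p_D^2 / (p_B).
Substituting and setting equal to 0.232 atm gives a polynomial in X; the root in (0,1) is X = 0.417.

X = 0.417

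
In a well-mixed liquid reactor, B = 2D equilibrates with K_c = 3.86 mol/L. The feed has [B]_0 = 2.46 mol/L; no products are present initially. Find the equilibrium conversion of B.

Let X = conversion of B; extent ξ = 2.46·X mol/L.
Concentrations: [B] = 2.46 − 2.46X; [D] = 4.92X.
K_c = [D]^2 / ([B]).
Equating to 3.86 mol/L: the physical root is X = 0.460.

X = 0.460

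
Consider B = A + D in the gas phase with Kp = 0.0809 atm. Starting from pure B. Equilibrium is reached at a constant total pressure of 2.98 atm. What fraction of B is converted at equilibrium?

X = 0.163

Basis: 1 mol B initially; let X = conversion of B. Extent ξ = X.
Species balance: n_B = 1 − X; n_A = X; n_D = X.
Summing: n_T = 1 + X.
With p_i = (n_i/n_T)P, Kp = p_A p_D / (p_B).
This yields a degree-2 equation in X; solving on (0,1), X = 0.163.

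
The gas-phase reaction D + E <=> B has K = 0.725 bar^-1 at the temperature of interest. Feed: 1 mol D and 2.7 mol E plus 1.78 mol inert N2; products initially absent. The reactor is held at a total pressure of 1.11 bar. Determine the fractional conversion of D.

X = 0.273

Basis: 1 mol D initially; let X = conversion of D. Extent ξ = X.
Mole table: n_D = 1 − X; n_E = 2.7 − X; n_B = X; n_I = 1.78 (inert).
n_T = Σnᵢ = 5.48 − X.
With p_i = (n_i/n_T)P, K = p_B / (p_D p_E).
Equating to 0.725 bar^-1 and solving on 0 < X < 1: X = 0.273.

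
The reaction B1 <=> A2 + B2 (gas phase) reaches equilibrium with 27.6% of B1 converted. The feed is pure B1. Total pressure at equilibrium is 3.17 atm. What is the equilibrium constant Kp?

Kp = 0.261 atm

Take 1 mol B1 as basis and let X be its fractional conversion, so ξ = X.
Species balance: n_B1 = 1 − X; n_A2 = X; n_B2 = X.
Total moles n_T = 1 + X.
At X = 0.276: n_B1 = 0.724, n_A2 = 0.276, n_B2 = 0.276, n_T = 1.28.
p_i = (n_i/n_T)·P. Kp = p_A2 p_B2 / (p_B1) = 0.261 atm.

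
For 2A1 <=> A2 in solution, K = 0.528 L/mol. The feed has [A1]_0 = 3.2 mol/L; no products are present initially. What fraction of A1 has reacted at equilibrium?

X = 0.584

Let X = conversion of A1; extent ξ = 3.2X/2 mol/L.
Concentrations: [A1] = 3.2 − 3.2X; [A2] = 1.6X.
K = [A2] / ([A1]^2).
Equating to 0.528 L/mol: the physical root is X = 0.584.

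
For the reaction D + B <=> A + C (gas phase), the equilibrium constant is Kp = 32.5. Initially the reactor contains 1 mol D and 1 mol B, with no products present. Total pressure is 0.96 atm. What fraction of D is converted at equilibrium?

Let X = conversion of D (basis 1 mol D); extent of reaction ξ = X.
Species balance: n_D = 1 − X; n_B = 1 − X; n_A = X; n_C = X.
n_T stays at 2 (no change in mole number).
y_i = n_i/n_T, p_i = y_i·P. Kp = p_A p_C / (p_D p_B).
Equating to 32.5 and solving on 0 < X < 1: X = 0.851.

X = 0.851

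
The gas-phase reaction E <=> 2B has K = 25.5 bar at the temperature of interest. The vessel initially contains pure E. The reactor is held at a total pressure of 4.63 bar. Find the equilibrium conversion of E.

Take 1 mol E as basis and let X be its fractional conversion, so ξ = X.
At extent ξ: n_E = 1 − X; n_B = 2X.
n_T = Σnᵢ = 1 + X.
y_i = n_i/n_T, p_i = y_i·P. K = p_B^2 / (p_E).
Equating to 25.5 bar and solving on 0 < X < 1: X = 0.761.

X = 0.761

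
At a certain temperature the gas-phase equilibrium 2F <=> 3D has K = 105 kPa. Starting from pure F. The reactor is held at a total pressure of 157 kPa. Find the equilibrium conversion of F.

X = 0.428

Let X = conversion of F (basis 1 mol F); extent of reaction ξ = 0.5X.
At extent ξ: n_F = 1 − X; n_D = 1.5X.
n_T = Σnᵢ = 1 + 0.5X.
y_i = n_i/n_T, p_i = y_i·P. K = p_D^3 / (p_F^2).
Substituting and setting equal to 105 kPa gives a polynomial in X; the root in (0,1) is X = 0.428.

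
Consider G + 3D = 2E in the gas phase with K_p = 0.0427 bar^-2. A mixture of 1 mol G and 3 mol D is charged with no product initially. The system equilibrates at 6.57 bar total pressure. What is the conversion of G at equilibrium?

Basis: 1 mol G initially; let X = conversion of G. Extent ξ = X.
Moles: n_G = 1 − X; n_D = 3 − 3X; n_E = 2X.
n_T = Σnᵢ = 4 − 2X.
With p_i = (n_i/n_T)P, K_p = p_E^2 / (p_G p_D^3).
Equating to 0.0427 bar^-2 and solving on 0 < X < 1: X = 0.398.

X = 0.398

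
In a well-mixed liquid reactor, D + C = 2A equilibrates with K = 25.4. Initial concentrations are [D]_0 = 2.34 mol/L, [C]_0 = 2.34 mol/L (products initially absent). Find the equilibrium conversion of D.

Let X = conversion of D; extent ξ = 2.34·X mol/L.
Concentrations: [D] = 2.34 − 2.34X; [C] = 2.34 − 2.34X; [A] = 4.68X.
K = [A]^2 / ([D] [C]).
This equals 25.4 at X = 0.716 (the root in 0 < X < 1).

X = 0.716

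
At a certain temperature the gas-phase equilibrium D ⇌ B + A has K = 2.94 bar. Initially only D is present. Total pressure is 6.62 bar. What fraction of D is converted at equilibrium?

X = 0.555

Basis: 1 mol D initially; let X = conversion of D. Extent ξ = X.
Mole table: n_D = 1 − X; n_B = X; n_A = X.
Summing: n_T = 1 + X.
Mole fractions y_i = n_i/n_T; K = p_B p_A / (p_D) with p_i = y_i·P.
Setting this equal to 2.94 bar and taking the physical root (0 < X < 1) gives X = 0.555.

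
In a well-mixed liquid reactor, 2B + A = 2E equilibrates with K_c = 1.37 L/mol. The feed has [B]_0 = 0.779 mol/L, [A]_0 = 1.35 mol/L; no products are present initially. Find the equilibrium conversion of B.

X = 0.555

Let X = conversion of B; extent ξ = 0.779X/2 mol/L.
Concentrations: [B] = 0.779 − 0.779X; [A] = 1.35 − 0.39X; [E] = 0.779X.
K_c = [E]^2 / ([B]^2 [A]).
Solving K_c = 1.37 for X ∈ (0,1): X = 0.555.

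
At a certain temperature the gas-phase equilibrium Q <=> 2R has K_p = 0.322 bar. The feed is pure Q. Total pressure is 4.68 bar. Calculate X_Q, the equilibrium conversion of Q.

X = 0.130

Let X = conversion of Q (basis 1 mol Q); extent of reaction ξ = X.
Mole table: n_Q = 1 − X; n_R = 2X.
Total moles n_T = 1 + X.
Mole fractions y_i = n_i/n_T; K_p = p_R^2 / (p_Q) with p_i = y_i·P.
Substituting and setting equal to 0.322 bar gives a polynomial in X; the root in (0,1) is X = 0.130.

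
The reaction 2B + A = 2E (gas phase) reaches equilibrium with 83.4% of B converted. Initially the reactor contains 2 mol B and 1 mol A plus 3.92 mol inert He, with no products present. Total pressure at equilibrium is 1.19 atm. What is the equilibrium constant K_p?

Take 2 mol B as basis and let X be its fractional conversion, so ξ = X.
At extent ξ: n_B = 2 − 2X; n_A = 1 − X; n_E = 2X; n_I = 3.92 (inert).
Summing: n_T = 6.92 − X.
At X = 0.834: n_B = 0.332, n_A = 0.166, n_E = 1.67, n_T = 6.09.
p_i = (n_i/n_T)·P. K_p = p_E^2 / (p_B^2 p_A) = 778 atm^-1.

K_p = 778 atm^-1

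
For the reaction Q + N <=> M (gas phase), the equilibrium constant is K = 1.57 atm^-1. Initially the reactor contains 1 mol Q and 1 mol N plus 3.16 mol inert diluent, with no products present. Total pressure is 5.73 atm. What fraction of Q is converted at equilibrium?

Basis: 1 mol Q initially; let X = conversion of Q. Extent ξ = X.
Species balance: n_Q = 1 − X; n_N = 1 − X; n_M = X; n_I = 3.16 (inert).
n_T = Σnᵢ = 5.16 − X.
With p_i = (n_i/n_T)P, K = p_M / (p_Q p_N).
Equating to 1.57 atm^-1 and solving on 0 < X < 1: X = 0.494.

X = 0.494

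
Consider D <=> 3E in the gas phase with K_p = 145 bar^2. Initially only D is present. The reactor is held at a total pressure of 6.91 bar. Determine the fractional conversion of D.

Basis: 1 mol D initially; let X = conversion of D. Extent ξ = X.
Mole table: n_D = 1 − X; n_E = 3X.
Total moles n_T = 1 + 2X.
y_i = n_i/n_T, p_i = y_i·P. K_p = p_E^3 / (p_D).
Setting this equal to 145 bar^2 and taking the physical root (0 < X < 1) gives X = 0.601.

X = 0.601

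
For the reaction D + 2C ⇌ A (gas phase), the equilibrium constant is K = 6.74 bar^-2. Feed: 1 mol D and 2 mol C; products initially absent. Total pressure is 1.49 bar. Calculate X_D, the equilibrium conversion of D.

X = 0.688

Let X = conversion of D (basis 1 mol D); extent of reaction ξ = X.
At extent ξ: n_D = 1 − X; n_C = 2 − 2X; n_A = X.
Total moles n_T = 3 − 2X.
With p_i = (n_i/n_T)P, K = p_A / (p_D p_C^2).
Substituting and setting equal to 6.74 bar^-2 gives a polynomial in X; the root in (0,1) is X = 0.688.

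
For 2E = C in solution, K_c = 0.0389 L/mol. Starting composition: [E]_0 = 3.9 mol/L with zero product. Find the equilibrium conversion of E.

X = 0.196

Let X = conversion of E; extent ξ = 3.9X/2 mol/L.
Concentrations: [E] = 3.9 − 3.9X; [C] = 1.95X.
K_c = [C] / ([E]^2).
Solving K_c = 0.0389 for X ∈ (0,1): X = 0.196.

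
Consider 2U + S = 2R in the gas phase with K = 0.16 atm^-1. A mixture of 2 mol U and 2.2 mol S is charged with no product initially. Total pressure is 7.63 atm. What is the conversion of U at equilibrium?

Let X = conversion of U (basis 2 mol U); extent of reaction ξ = X.
Species balance: n_U = 2 − 2X; n_S = 2.2 − X; n_R = 2X.
n_T = Σnᵢ = 4.2 − X.
Mole fractions y_i = n_i/n_T; K = p_R^2 / (p_U^2 p_S) with p_i = y_i·P.
This yields a degree-3 equation in X; solving on (0,1), X = 0.431.

X = 0.431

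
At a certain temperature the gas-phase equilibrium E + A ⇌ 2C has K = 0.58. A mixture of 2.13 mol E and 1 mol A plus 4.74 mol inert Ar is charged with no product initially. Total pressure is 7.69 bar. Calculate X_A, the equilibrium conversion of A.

Let X = conversion of A (basis 1 mol A); extent of reaction ξ = X.
Species balance: n_E = 2.13 − X; n_A = 1 − X; n_C = 2X; n_I = 4.74 (inert).
Total moles n_T = 7.87 (Δν = 0, constant).
With p_i = (n_i/n_T)P, K = p_C^2 / (p_E p_A).
Setting this equal to 0.58 and taking the physical root (0 < X < 1) gives X = 0.392.

X = 0.392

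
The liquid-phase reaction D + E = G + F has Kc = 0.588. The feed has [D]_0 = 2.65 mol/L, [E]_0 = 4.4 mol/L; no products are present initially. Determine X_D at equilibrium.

Let X = conversion of D; extent ξ = 2.65·X mol/L.
Concentrations: [D] = 2.65 − 2.65X; [E] = 4.4 − 2.65X; [G] = 2.65X; [F] = 2.65X.
Kc = [G] [F] / ([D] [E]).
Solving Kc = 0.588 for X ∈ (0,1): X = 0.546.

X = 0.546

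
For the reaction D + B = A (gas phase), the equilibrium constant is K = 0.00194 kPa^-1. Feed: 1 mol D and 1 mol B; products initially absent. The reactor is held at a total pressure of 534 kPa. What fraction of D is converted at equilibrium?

X = 0.299

Let X = conversion of D (basis 1 mol D); extent of reaction ξ = X.
Moles: n_D = 1 − X; n_B = 1 − X; n_A = X.
n_T = Σnᵢ = 2 − X.
y_i = n_i/n_T, p_i = y_i·P. K = p_A / (p_D p_B).
Substituting and setting equal to 0.00194 kPa^-1 gives a polynomial in X; the root in (0,1) is X = 0.299.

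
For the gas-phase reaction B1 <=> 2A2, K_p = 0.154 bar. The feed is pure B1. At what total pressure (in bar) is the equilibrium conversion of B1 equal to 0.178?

Let X = conversion of B1 (basis 1 mol B1); extent of reaction ξ = X.
Moles: n_B1 = 1 − X; n_A2 = 2X.
Total moles n_T = 1 + X.
K_p = p_A2^2 / (p_B1) with p_i = (n_i/n_T)·P.
At X = 0.178: the mole-fraction product g(X) = Π y_i^ν_i = 0.1309. Since K_p = g(X)·P^{1}, P = (K_p/g)^(1/1) = (0.154/0.1309)^(1/1) = 1.18 bar.

P = 1.18 bar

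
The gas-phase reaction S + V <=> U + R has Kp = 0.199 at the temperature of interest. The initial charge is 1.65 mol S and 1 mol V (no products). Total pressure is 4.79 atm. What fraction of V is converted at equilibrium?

Let X = conversion of V (basis 1 mol V); extent of reaction ξ = X.
Mole table: n_S = 1.65 − X; n_V = 1 − X; n_U = X; n_R = X.
n_T stays at 2.65 (no change in mole number).
Mole fractions y_i = n_i/n_T; Kp = p_U p_R / (p_S p_V) with p_i = y_i·P.
This yields a degree-2 equation in X; solving on (0,1), X = 0.391.

X = 0.391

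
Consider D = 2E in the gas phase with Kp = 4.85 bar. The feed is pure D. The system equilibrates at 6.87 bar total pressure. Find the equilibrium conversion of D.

X = 0.387

Let X = conversion of D (basis 1 mol D); extent of reaction ξ = X.
Mole table: n_D = 1 − X; n_E = 2X.
Total moles n_T = 1 + X.
y_i = n_i/n_T, p_i = y_i·P. Kp = p_E^2 / (p_D).
This yields a degree-2 equation in X; solving on (0,1), X = 0.387.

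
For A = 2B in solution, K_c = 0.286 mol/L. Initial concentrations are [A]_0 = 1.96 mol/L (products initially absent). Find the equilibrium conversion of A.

Let X = conversion of A; extent ξ = 1.96·X mol/L.
Concentrations: [A] = 1.96 − 1.96X; [B] = 3.92X.
K_c = [B]^2 / ([A]).
Solving K_c = 0.286 for X ∈ (0,1): X = 0.174.

X = 0.174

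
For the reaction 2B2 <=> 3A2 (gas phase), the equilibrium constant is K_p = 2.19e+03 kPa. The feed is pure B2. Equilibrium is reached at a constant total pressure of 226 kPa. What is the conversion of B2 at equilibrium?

Take 1 mol B2 as basis and let X be its fractional conversion, so ξ = 0.5X.
At extent ξ: n_B2 = 1 − X; n_A2 = 1.5X.
Total moles n_T = 1 + 0.5X.
Mole fractions y_i = n_i/n_T; K_p = p_A2^3 / (p_B2^2) with p_i = y_i·P.
Equating to 2.19e+03 kPa and solving on 0 < X < 1: X = 0.702.

X = 0.702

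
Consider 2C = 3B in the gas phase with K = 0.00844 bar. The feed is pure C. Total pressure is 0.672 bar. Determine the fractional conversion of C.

X = 0.143

Basis: 1 mol C initially; let X = conversion of C. Extent ξ = 0.5X.
At extent ξ: n_C = 1 − X; n_B = 1.5X.
n_T = Σnᵢ = 1 + 0.5X.
Mole fractions y_i = n_i/n_T; K = p_B^3 / (p_C^2) with p_i = y_i·P.
This yields a degree-3 equation in X; solving on (0,1), X = 0.143.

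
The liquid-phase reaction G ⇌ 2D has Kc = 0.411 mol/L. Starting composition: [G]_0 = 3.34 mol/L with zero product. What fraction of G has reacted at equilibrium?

Let X = conversion of G; extent ξ = 3.34·X mol/L.
Concentrations: [G] = 3.34 − 3.34X; [D] = 6.68X.
Kc = [D]^2 / ([G]).
This equals 0.411 at X = 0.161 (the root in 0 < X < 1).

X = 0.161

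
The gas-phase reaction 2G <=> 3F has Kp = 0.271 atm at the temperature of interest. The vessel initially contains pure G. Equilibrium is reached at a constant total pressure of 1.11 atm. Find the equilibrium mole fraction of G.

Let X = conversion of G (basis 1 mol G); extent of reaction ξ = 0.5X.
Species balance: n_G = 1 − X; n_F = 1.5X.
Total moles n_T = 1 + 0.5X.
y_i = n_i/n_T, p_i = y_i·P. Kp = p_F^3 / (p_G^2).
Substituting and setting equal to 0.271 atm gives a polynomial in X; the root in (0,1) is X = 0.334.
Then n_G = 0.666, n_T = 1.17, so y_G = 0.570.

y_G = 0.570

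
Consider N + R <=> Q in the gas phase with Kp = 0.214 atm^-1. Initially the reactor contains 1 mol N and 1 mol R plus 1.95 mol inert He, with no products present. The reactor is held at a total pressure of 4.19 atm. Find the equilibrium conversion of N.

X = 0.165

Basis: 1 mol N initially; let X = conversion of N. Extent ξ = X.
Mole table: n_N = 1 − X; n_R = 1 − X; n_Q = X; n_I = 1.95 (inert).
n_T = Σnᵢ = 3.95 − X.
y_i = n_i/n_T, p_i = y_i·P. Kp = p_Q / (p_N p_R).
Equating to 0.214 atm^-1 and solving on 0 < X < 1: X = 0.165.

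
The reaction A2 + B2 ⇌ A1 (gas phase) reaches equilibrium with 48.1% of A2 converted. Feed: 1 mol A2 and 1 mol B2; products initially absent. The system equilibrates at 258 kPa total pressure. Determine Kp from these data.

Basis: 1 mol A2 initially; let X = conversion of A2. Extent ξ = X.
Species balance: n_A2 = 1 − X; n_B2 = 1 − X; n_A1 = X.
n_T = Σnᵢ = 2 − X.
At X = 0.481: n_A2 = 0.519, n_B2 = 0.519, n_A1 = 0.481, n_T = 1.52.
p_i = (n_i/n_T)·P. Kp = p_A1 / (p_A2 p_B2) = 0.0105 kPa^-1.

Kp = 0.0105 kPa^-1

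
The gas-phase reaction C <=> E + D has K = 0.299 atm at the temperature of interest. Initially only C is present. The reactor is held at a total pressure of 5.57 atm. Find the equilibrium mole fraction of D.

y_D = 0.184

Basis: 1 mol C initially; let X = conversion of C. Extent ξ = X.
Mole table: n_C = 1 − X; n_E = X; n_D = X.
n_T = Σnᵢ = 1 + X.
With p_i = (n_i/n_T)P, K = p_E p_D / (p_C).
Substituting and setting equal to 0.299 atm gives a polynomial in X; the root in (0,1) is X = 0.226.
Then n_D = 0.226, n_T = 1.23, so y_D = 0.184.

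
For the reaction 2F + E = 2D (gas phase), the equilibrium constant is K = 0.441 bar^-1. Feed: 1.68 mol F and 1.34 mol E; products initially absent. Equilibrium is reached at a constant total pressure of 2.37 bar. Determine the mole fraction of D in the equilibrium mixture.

y_D = 0.240

Take 1.68 mol F as basis and let X be its fractional conversion, so ξ = 0.84X.
Moles: n_F = 1.68 − 1.68X; n_E = 1.34 − 0.84X; n_D = 1.68X.
n_T = Σnᵢ = 3.02 − 0.84X.
Mole fractions y_i = n_i/n_T; K = p_D^2 / (p_F^2 p_E) with p_i = y_i·P.
This yields a degree-3 equation in X; solving on (0,1), X = 0.386.
Then n_D = 0.648, n_T = 2.7, so y_D = 0.240.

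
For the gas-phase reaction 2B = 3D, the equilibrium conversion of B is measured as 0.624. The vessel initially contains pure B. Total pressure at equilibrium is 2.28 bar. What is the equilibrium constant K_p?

K_p = 10.1 bar

Let X = conversion of B (basis 1 mol B); extent of reaction ξ = 0.5X.
At extent ξ: n_B = 1 − X; n_D = 1.5X.
n_T = Σnᵢ = 1 + 0.5X.
At X = 0.624: n_B = 0.376, n_D = 0.936, n_T = 1.31.
p_i = (n_i/n_T)·P. K_p = p_D^3 / (p_B^2) = 10.1 bar.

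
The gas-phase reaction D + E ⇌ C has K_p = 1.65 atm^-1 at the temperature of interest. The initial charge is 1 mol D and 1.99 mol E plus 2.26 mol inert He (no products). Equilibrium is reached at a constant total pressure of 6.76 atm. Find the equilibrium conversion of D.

X = 0.754

Let X = conversion of D (basis 1 mol D); extent of reaction ξ = X.
Moles: n_D = 1 − X; n_E = 1.99 − X; n_C = X; n_I = 2.26 (inert).
Summing: n_T = 5.25 − X.
y_i = n_i/n_T, p_i = y_i·P. K_p = p_C / (p_D p_E).
Equating to 1.65 atm^-1 and solving on 0 < X < 1: X = 0.754.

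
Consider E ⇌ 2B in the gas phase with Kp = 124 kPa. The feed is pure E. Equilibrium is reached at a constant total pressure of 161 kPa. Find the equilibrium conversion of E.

X = 0.402

Let X = conversion of E (basis 1 mol E); extent of reaction ξ = X.
Moles: n_E = 1 − X; n_B = 2X.
n_T = Σnᵢ = 1 + X.
y_i = n_i/n_T, p_i = y_i·P. Kp = p_B^2 / (p_E).
Substituting and setting equal to 124 kPa gives a polynomial in X; the root in (0,1) is X = 0.402.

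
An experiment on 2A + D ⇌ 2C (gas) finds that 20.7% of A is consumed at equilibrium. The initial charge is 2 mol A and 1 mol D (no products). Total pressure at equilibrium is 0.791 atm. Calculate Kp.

Kp = 0.303 atm^-1

Take 2 mol A as basis and let X be its fractional conversion, so ξ = X.
Moles: n_A = 2 − 2X; n_D = 1 − X; n_C = 2X.
Summing: n_T = 3 − X.
At X = 0.207: n_A = 1.59, n_D = 0.793, n_C = 0.414, n_T = 2.79.
p_i = (n_i/n_T)·P. Kp = p_C^2 / (p_A^2 p_D) = 0.303 atm^-1.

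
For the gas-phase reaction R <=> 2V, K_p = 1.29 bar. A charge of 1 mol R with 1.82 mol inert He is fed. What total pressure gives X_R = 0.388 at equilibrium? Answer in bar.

Let X = conversion of R (basis 1 mol R); extent of reaction ξ = X.
Species balance: n_R = 1 − X; n_V = 2X; n_I = 1.82 (inert).
Total moles n_T = 2.82 + X.
K_p = p_V^2 / (p_R) with p_i = (n_i/n_T)·P.
At X = 0.388: the mole-fraction product g(X) = Π y_i^ν_i = 0.3067. Since K_p = g(X)·P^{1}, P = (K_p/g)^(1/1) = (1.29/0.3067)^(1/1) = 4.21 bar.

P = 4.21 bar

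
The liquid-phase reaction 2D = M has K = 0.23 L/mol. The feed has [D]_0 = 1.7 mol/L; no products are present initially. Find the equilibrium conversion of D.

Let X = conversion of D; extent ξ = 1.7X/2 mol/L.
Concentrations: [D] = 1.7 − 1.7X; [M] = 0.85X.
K = [M] / ([D]^2).
Equating to 0.23 L/mol: the physical root is X = 0.340.

X = 0.340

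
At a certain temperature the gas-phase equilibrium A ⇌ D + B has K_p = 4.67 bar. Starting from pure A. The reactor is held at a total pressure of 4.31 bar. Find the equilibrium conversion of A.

X = 0.721

Basis: 1 mol A initially; let X = conversion of A. Extent ξ = X.
Mole table: n_A = 1 − X; n_D = X; n_B = X.
Total moles n_T = 1 + X.
y_i = n_i/n_T, p_i = y_i·P. K_p = p_D p_B / (p_A).
This yields a degree-2 equation in X; solving on (0,1), X = 0.721.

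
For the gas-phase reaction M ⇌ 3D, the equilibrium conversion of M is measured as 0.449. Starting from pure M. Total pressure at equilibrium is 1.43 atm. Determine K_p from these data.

Let X = conversion of M (basis 1 mol M); extent of reaction ξ = X.
Mole table: n_M = 1 − X; n_D = 3X.
Total moles n_T = 1 + 2X.
At X = 0.449: n_M = 0.551, n_D = 1.35, n_T = 1.9.
p_i = (n_i/n_T)·P. K_p = p_D^3 / (p_M) = 2.52 atm^2.

K_p = 2.52 atm^2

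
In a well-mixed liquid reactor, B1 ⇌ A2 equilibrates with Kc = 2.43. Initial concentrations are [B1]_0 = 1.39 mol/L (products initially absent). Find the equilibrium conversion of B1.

Let X = conversion of B1; extent ξ = 1.39·X mol/L.
Concentrations: [B1] = 1.39 − 1.39X; [A2] = 1.39X.
Kc = [A2] / ([B1]).
This equals 2.43 at X = 0.708 (the root in 0 < X < 1).

X = 0.708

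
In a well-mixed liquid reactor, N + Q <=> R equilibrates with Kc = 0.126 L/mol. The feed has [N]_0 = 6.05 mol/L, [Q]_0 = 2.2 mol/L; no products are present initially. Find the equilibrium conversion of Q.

X = 0.395

Let X = conversion of Q; extent ξ = 2.2·X mol/L.
Concentrations: [N] = 6.05 − 2.2X; [Q] = 2.2 − 2.2X; [R] = 2.2X.
Kc = [R] / ([N] [Q]).
Equating to 0.126 L/mol: the physical root is X = 0.395.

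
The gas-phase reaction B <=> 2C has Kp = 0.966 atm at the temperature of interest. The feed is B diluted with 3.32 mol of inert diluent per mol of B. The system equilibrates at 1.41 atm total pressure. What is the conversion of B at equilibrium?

Basis: 1 mol B initially; let X = conversion of B. Extent ξ = X.
Species balance: n_B = 1 − X; n_C = 2X; n_I = 3.32 (inert).
n_T = Σnᵢ = 4.32 + X.
With p_i = (n_i/n_T)P, Kp = p_C^2 / (p_B).
Setting this equal to 0.966 atm and taking the physical root (0 < X < 1) gives X = 0.588.

X = 0.588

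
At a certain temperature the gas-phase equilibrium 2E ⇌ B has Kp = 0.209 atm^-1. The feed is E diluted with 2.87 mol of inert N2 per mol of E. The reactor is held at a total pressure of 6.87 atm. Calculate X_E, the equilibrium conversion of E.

Basis: 1 mol E initially; let X = conversion of E. Extent ξ = 0.5X.
Species balance: n_E = 1 − X; n_B = 0.5X; n_I = 2.87 (inert).
n_T = Σnᵢ = 3.87 − 0.5X.
Mole fractions y_i = n_i/n_T; Kp = p_B / (p_E^2) with p_i = y_i·P.
Substituting and setting equal to 0.209 atm^-1 gives a polynomial in X; the root in (0,1) is X = 0.339.

X = 0.339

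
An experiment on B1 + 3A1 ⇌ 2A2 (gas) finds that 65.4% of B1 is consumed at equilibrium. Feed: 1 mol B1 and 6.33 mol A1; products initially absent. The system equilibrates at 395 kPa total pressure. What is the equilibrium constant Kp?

Basis: 1 mol B1 initially; let X = conversion of B1. Extent ξ = X.
Species balance: n_B1 = 1 − X; n_A1 = 6.33 − 3X; n_A2 = 2X.
Total moles n_T = 7.33 − 2X.
At X = 0.654: n_B1 = 0.346, n_A1 = 4.37, n_A2 = 1.31, n_T = 6.02.
p_i = (n_i/n_T)·P. Kp = p_A2^2 / (p_B1 p_A1^3) = 1.38e-05 kPa^-2.

Kp = 1.38e-05 kPa^-2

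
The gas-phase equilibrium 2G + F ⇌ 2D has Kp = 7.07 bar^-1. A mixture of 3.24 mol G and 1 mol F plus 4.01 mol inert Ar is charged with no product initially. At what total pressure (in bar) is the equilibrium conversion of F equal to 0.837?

Take 1 mol F as basis and let X be its fractional conversion, so ξ = X.
Moles: n_G = 3.24 − 2X; n_F = 1 − X; n_D = 2X; n_I = 4.01 (inert).
Summing: n_T = 8.25 − X.
Kp = p_D^2 / (p_G^2 p_F) with p_i = (n_i/n_T)·P.
At X = 0.837: the mole-fraction product g(X) = Π y_i^ν_i = 51.97. Since Kp = g(X)·P^{-1}, P = (g/Kp)^(1/1) = (51.97/7.07)^(1/1) = 7.35 bar.

P = 7.35 bar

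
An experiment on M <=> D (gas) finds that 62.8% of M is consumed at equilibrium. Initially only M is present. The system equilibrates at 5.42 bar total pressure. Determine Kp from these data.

Kp = 1.69

Take 1 mol M as basis and let X be its fractional conversion, so ξ = X.
At extent ξ: n_M = 1 − X; n_D = X.
Since Δν = 0, n_T = 1 throughout.
At X = 0.628: n_M = 0.372, n_D = 0.628, n_T = 1.
p_i = (n_i/n_T)·P. Kp = p_D / (p_M) = 1.69.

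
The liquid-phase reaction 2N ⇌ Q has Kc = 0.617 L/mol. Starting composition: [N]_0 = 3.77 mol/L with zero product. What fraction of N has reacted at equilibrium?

Let X = conversion of N; extent ξ = 3.77X/2 mol/L.
Concentrations: [N] = 3.77 − 3.77X; [Q] = 1.89X.
Kc = [Q] / ([N]^2).
Equating to 0.617 L/mol: the physical root is X = 0.632.

X = 0.632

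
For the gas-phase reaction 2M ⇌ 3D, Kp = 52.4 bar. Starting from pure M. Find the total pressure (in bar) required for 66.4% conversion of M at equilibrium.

Basis: 1 mol M initially; let X = conversion of M. Extent ξ = 0.5X.
Species balance: n_M = 1 − X; n_D = 1.5X.
Summing: n_T = 1 + 0.5X.
Kp = p_D^3 / (p_M^2) with p_i = (n_i/n_T)·P.
At X = 0.664: the mole-fraction product g(X) = Π y_i^ν_i = 6.57. Since Kp = g(X)·P^{1}, P = (Kp/g)^(1/1) = (52.4/6.57)^(1/1) = 7.98 bar.

P = 7.98 bar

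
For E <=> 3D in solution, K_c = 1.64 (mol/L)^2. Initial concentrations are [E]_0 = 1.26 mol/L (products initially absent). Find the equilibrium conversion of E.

Let X = conversion of E; extent ξ = 1.26·X mol/L.
Concentrations: [E] = 1.26 − 1.26X; [D] = 3.78X.
K_c = [D]^3 / ([E]).
Equating to 1.64 (mol/L)^2: the physical root is X = 0.299.

X = 0.299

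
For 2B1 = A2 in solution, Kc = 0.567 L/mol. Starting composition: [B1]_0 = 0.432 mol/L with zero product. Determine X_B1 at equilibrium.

X = 0.265

Let X = conversion of B1; extent ξ = 0.432X/2 mol/L.
Concentrations: [B1] = 0.432 − 0.432X; [A2] = 0.216X.
Kc = [A2] / ([B1]^2).
Equating to 0.567 L/mol: the physical root is X = 0.265.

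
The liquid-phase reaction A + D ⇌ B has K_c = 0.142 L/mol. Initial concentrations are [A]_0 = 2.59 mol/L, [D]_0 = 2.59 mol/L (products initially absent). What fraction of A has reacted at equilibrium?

X = 0.222

Let X = conversion of A; extent ξ = 2.59·X mol/L.
Concentrations: [A] = 2.59 − 2.59X; [D] = 2.59 − 2.59X; [B] = 2.59X.
K_c = [B] / ([A] [D]).
Equating to 0.142 L/mol: the physical root is X = 0.222.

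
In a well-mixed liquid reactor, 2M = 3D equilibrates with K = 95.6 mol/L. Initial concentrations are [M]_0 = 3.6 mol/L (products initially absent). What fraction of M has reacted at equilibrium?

Let X = conversion of M; extent ξ = 3.6X/2 mol/L.
Concentrations: [M] = 3.6 − 3.6X; [D] = 5.4X.
K = [D]^3 / ([M]^2).
Setting equal to 95.6 and solving for X on (0,1) gives X = 0.763.

X = 0.763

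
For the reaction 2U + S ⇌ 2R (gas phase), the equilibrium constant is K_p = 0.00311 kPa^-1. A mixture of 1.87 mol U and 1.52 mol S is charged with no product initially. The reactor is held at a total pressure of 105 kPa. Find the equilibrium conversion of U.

X = 0.267

Take 1.87 mol U as basis and let X be its fractional conversion, so ξ = 0.935X.
Mole table: n_U = 1.87 − 1.87X; n_S = 1.52 − 0.935X; n_R = 1.87X.
n_T = Σnᵢ = 3.39 − 0.935X.
With p_i = (n_i/n_T)P, K_p = p_R^2 / (p_U^2 p_S).
Equating to 0.00311 kPa^-1 and solving on 0 < X < 1: X = 0.267.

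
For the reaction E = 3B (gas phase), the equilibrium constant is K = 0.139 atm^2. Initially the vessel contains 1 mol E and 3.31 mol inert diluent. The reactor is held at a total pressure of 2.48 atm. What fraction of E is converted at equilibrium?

Take 1 mol E as basis and let X be its fractional conversion, so ξ = X.
Species balance: n_E = 1 − X; n_B = 3X; n_I = 3.31 (inert).
n_T = Σnᵢ = 4.31 + 2X.
y_i = n_i/n_T, p_i = y_i·P. K = p_B^3 / (p_E).
This yields a degree-3 equation in X; solving on (0,1), X = 0.244.

X = 0.244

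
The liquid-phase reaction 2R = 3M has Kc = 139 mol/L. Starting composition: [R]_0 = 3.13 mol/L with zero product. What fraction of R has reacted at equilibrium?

Let X = conversion of R; extent ξ = 3.13X/2 mol/L.
Concentrations: [R] = 3.13 − 3.13X; [M] = 4.7X.
Kc = [M]^3 / ([R]^2).
Setting equal to 139 and solving for X on (0,1) gives X = 0.802.

X = 0.802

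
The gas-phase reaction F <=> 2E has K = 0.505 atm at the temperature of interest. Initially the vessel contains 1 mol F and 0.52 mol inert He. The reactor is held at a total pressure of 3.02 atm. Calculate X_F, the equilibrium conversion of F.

Let X = conversion of F (basis 1 mol F); extent of reaction ξ = X.
Mole table: n_F = 1 − X; n_E = 2X; n_I = 0.52 (inert).
n_T = Σnᵢ = 1.52 + X.
y_i = n_i/n_T, p_i = y_i·P. K = p_E^2 / (p_F).
Substituting and setting equal to 0.505 atm gives a polynomial in X; the root in (0,1) is X = 0.237.

X = 0.237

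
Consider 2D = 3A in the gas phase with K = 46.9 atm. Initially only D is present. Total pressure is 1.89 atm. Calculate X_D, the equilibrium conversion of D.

Basis: 1 mol D initially; let X = conversion of D. Extent ξ = 0.5X.
Mole table: n_D = 1 − X; n_A = 1.5X.
Summing: n_T = 1 + 0.5X.
Mole fractions y_i = n_i/n_T; K = p_A^3 / (p_D^2) with p_i = y_i·P.
Setting this equal to 46.9 atm and taking the physical root (0 < X < 1) gives X = 0.783.

X = 0.783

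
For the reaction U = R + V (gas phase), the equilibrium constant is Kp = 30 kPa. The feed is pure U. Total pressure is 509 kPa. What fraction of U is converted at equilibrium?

X = 0.236

Let X = conversion of U (basis 1 mol U); extent of reaction ξ = X.
Mole table: n_U = 1 − X; n_R = X; n_V = X.
n_T = Σnᵢ = 1 + X.
Mole fractions y_i = n_i/n_T; Kp = p_R p_V / (p_U) with p_i = y_i·P.
Setting this equal to 30 kPa and taking the physical root (0 < X < 1) gives X = 0.236.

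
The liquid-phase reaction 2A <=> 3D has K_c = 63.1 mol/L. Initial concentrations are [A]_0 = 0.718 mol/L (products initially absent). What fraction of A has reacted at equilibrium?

Let X = conversion of A; extent ξ = 0.718X/2 mol/L.
Concentrations: [A] = 0.718 − 0.718X; [D] = 1.08X.
K_c = [D]^3 / ([A]^2).
Equating to 63.1 mol/L: the physical root is X = 0.847.

X = 0.847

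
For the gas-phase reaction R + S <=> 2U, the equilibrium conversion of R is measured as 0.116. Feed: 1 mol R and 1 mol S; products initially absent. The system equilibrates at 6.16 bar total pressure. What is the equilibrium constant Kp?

Kp = 0.0689

Let X = conversion of R (basis 1 mol R); extent of reaction ξ = X.
Species balance: n_R = 1 − X; n_S = 1 − X; n_U = 2X.
Since Δν = 0, n_T = 2 throughout.
At X = 0.116: n_R = 0.884, n_S = 0.884, n_U = 0.232, n_T = 2.
p_i = (n_i/n_T)·P. Kp = p_U^2 / (p_R p_S) = 0.0689.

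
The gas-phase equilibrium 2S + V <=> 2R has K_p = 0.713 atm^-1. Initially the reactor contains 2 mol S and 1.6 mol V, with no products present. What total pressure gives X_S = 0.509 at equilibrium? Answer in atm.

P = 4.27 atm

Basis: 2 mol S initially; let X = conversion of S. Extent ξ = X.
Mole table: n_S = 2 − 2X; n_V = 1.6 − X; n_R = 2X.
n_T = Σnᵢ = 3.6 − X.
K_p = p_R^2 / (p_S^2 p_V) with p_i = (n_i/n_T)·P.
At X = 0.509: the mole-fraction product g(X) = Π y_i^ν_i = 3.045. Since K_p = g(X)·P^{-1}, P = (g/K_p)^(1/1) = (3.045/0.713)^(1/1) = 4.27 atm.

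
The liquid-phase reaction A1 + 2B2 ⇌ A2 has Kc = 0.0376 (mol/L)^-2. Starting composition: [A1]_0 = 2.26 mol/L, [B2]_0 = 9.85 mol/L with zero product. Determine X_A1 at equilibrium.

Let X = conversion of A1; extent ξ = 2.26·X mol/L.
Concentrations: [A1] = 2.26 − 2.26X; [B2] = 9.85 − 4.52X; [A2] = 2.26X.
Kc = [A2] / ([A1] [B2]^2).
Solving Kc = 0.0376 for X ∈ (0,1): X = 0.644.

X = 0.644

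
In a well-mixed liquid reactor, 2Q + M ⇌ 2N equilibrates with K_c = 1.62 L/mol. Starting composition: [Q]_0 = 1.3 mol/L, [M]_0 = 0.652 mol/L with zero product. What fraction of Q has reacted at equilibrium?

X = 0.436

Let X = conversion of Q; extent ξ = 1.3X/2 mol/L.
Concentrations: [Q] = 1.3 − 1.3X; [M] = 0.652 − 0.65X; [N] = 1.3X.
K_c = [N]^2 / ([Q]^2 [M]).
Setting equal to 1.62 and solving for X on (0,1) gives X = 0.436.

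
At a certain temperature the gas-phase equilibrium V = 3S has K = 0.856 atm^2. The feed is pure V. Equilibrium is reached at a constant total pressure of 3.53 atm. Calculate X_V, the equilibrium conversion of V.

Let X = conversion of V (basis 1 mol V); extent of reaction ξ = X.
Moles: n_V = 1 − X; n_S = 3X.
n_T = Σnᵢ = 1 + 2X.
Mole fractions y_i = n_i/n_T; K = p_S^3 / (p_V) with p_i = y_i·P.
Setting this equal to 0.856 atm^2 and taking the physical root (0 < X < 1) gives X = 0.154.

X = 0.154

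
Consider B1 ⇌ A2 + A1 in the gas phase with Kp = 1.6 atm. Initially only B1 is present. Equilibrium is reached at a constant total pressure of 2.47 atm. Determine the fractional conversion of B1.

X = 0.627

Basis: 1 mol B1 initially; let X = conversion of B1. Extent ξ = X.
Species balance: n_B1 = 1 − X; n_A2 = X; n_A1 = X.
Summing: n_T = 1 + X.
y_i = n_i/n_T, p_i = y_i·P. Kp = p_A2 p_A1 / (p_B1).
This yields a degree-2 equation in X; solving on (0,1), X = 0.627.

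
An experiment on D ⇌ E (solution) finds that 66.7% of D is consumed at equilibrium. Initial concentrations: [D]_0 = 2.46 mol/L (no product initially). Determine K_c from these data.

K_c = 2

Let X = conversion of D.
Concentrations: [D] = 2.46 − 2.46X; [E] = 2.46X.
At X = 0.667: [D] = 0.819, [E] = 1.64.
K_c = [E] / ([D]) = 2.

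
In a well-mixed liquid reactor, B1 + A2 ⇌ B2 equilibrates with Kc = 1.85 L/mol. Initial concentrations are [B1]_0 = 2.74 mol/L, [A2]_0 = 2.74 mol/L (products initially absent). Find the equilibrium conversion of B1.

Let X = conversion of B1; extent ξ = 2.74·X mol/L.
Concentrations: [B1] = 2.74 − 2.74X; [A2] = 2.74 − 2.74X; [B2] = 2.74X.
Kc = [B2] / ([B1] [A2]).
Setting equal to 1.85 and solving for X on (0,1) gives X = 0.644.

X = 0.644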